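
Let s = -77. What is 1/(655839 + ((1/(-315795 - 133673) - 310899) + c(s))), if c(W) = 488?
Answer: 449468/155258832303 ≈ 2.8950e-6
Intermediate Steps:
1/(655839 + ((1/(-315795 - 133673) - 310899) + c(s))) = 1/(655839 + ((1/(-315795 - 133673) - 310899) + 488)) = 1/(655839 + ((1/(-449468) - 310899) + 488)) = 1/(655839 + ((-1/449468 - 310899) + 488)) = 1/(655839 + (-139739151733/449468 + 488)) = 1/(655839 - 139519811349/449468) = 1/(155258832303/449468) = 449468/155258832303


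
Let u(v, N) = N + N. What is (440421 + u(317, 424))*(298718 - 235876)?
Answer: 27730226498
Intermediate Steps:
u(v, N) = 2*N
(440421 + u(317, 424))*(298718 - 235876) = (440421 + 2*424)*(298718 - 235876) = (440421 + 848)*62842 = 441269*62842 = 27730226498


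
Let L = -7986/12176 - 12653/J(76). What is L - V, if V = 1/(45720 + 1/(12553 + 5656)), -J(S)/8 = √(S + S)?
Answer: -3324345172025/5068354248328 + 12653*√38/608 ≈ 127.63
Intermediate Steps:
J(S) = -8*√2*√S (J(S) = -8*√(S + S) = -8*√2*√S)
V = 18209/832515481 (V = 1/(45720 + 1/18209) = 1/(832515481/18209) = 18209/832515481 ≈ 2.1872e-5)
L = -3993/6088 + 12653*√38/608 (L = -7986/12176 - 12653*(-√38/608) = -7986*1/12176 - 12653*(-√38/608) = -3993/6088 - 12653*(-√38/608) = -3993/6088 - (-12653)*√38/608 = -3993/6088 + 12653*√38/608 ≈ 127.63)
L - V = (-3993/6088 + 12653*√38/608) - 1*18209/832515481 = (-3993/6088 + 12653*√38/608) - 18209/832515481 = -3324345172025/5068354248328 + 12653*√38/608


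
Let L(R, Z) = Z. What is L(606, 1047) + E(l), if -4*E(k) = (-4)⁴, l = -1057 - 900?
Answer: 983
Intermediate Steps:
l = -1957
E(k) = -64 (E(k) = -¼*(-4)⁴ = -¼*256 = -64)
L(606, 1047) + E(l) = 1047 - 64 = 983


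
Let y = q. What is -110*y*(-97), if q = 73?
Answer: 778910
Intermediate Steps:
y = 73
-110*y*(-97) = -110*73*(-97) = -8030*(-97) = 778910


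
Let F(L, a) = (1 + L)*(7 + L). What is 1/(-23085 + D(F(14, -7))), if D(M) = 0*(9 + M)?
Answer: -1/23085 ≈ -4.3318e-5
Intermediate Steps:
D(M) = 0
1/(-23085 + D(F(14, -7))) = 1/(-23085 + 0) = 1/(-23085) = -1/23085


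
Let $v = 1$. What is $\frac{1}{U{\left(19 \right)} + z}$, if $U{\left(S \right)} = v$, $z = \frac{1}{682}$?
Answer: $\frac{682}{683} \approx 0.99854$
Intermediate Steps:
$z = \frac{1}{682} \approx 0.0014663$
$U{\left(S \right)} = 1$
$\frac{1}{U{\left(19 \right)} + z} = \frac{1}{1 + \frac{1}{682}} = \frac{1}{\frac{683}{682}} = \frac{682}{683}$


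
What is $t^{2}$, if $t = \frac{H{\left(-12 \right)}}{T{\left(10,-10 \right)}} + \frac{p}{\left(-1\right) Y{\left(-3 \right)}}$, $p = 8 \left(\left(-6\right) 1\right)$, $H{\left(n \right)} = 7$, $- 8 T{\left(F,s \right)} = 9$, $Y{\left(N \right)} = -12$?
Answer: $\frac{8464}{81} \approx 104.49$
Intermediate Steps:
$T{\left(F,s \right)} = - \frac{9}{8}$ ($T{\left(F,s \right)} = \left(- \frac{1}{8}\right) 9 = - \frac{9}{8}$)
$p = -48$ ($p = 8 \left(-6\right) = -48$)
$t = - \frac{92}{9}$ ($t = \frac{7}{- \frac{9}{8}} - \frac{48}{\left(-1\right) \left(-12\right)} = 7 \left(- \frac{8}{9}\right) - \frac{48}{12} = - \frac{56}{9} - 4 = - \frac{92}{9} \approx -10.222$)
$t^{2} = \left(- \frac{92}{9}\right)^{2} = \frac{8464}{81}$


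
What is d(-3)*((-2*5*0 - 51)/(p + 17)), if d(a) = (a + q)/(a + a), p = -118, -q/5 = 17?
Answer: 748/101 ≈ 7.4059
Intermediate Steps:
q = -85 (q = -5*17 = -85)
d(a) = (-85 + a)/(2*a) (d(a) = (a - 85)/(a + a) = (-85 + a)/((2*a)) = (-85 + a)*(1/(2*a)) = (-85 + a)/(2*a))
d(-3)*((-2*5*0 - 51)/(p + 17)) = ((1/2)*(-85 - 3)/(-3))*((-2*5*0 - 51)/(-118 + 17)) = ((1/2)*(-1/3)*(-88))*((-10*0 - 51)/(-101)) = 44*((0 - 51)*(-1/101))/3 = 44*(-51*(-1/101))/3 = (44/3)*(51/101) = 748/101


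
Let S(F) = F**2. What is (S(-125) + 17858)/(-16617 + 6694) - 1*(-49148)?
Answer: 487662121/9923 ≈ 49145.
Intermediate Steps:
(S(-125) + 17858)/(-16617 + 6694) - 1*(-49148) = ((-125)**2 + 17858)/(-16617 + 6694) - 1*(-49148) = (15625 + 17858)/(-9923) + 49148 = 33483*(-1/9923) + 49148 = -33483/9923 + 49148 = 487662121/9923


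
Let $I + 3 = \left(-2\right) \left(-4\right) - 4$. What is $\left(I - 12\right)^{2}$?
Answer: $121$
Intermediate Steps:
$I = 1$ ($I = -3 - -4 = -3 + \left(8 - 4\right) = -3 + 4 = 1$)
$\left(I - 12\right)^{2} = \left(1 - 12\right)^{2} = \left(-11\right)^{2} = 121$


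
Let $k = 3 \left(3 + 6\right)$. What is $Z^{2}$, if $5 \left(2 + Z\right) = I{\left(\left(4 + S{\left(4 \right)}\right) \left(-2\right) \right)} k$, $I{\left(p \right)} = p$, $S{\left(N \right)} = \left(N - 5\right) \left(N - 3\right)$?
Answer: $\frac{29584}{25} \approx 1183.4$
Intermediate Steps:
$S{\left(N \right)} = \left(-5 + N\right) \left(-3 + N\right)$
$k = 27$ ($k = 3 \cdot 9 = 27$)
$Z = - \frac{172}{5}$ ($Z = -2 + \frac{\left(4 + \left(15 + 4^{2} - 32\right)\right) \left(-2\right) 27}{5} = -2 + \frac{\left(4 + \left(15 + 16 - 32\right)\right) \left(-2\right) 27}{5} = -2 + \frac{\left(4 - 1\right) \left(-2\right) 27}{5} = -2 + \frac{3 \left(-2\right) 27}{5} = -2 + \frac{\left(-6\right) 27}{5} = -2 + \frac{1}{5} \left(-162\right) = -2 - \frac{162}{5} = - \frac{172}{5} \approx -34.4$)
$Z^{2} = \left(- \frac{172}{5}\right)^{2} = \frac{29584}{25}$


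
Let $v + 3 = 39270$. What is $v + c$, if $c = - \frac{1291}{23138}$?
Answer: $\frac{908558555}{23138} \approx 39267.0$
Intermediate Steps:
$c = - \frac{1291}{23138}$ ($c = \left(-1291\right) \frac{1}{23138} = - \frac{1291}{23138} \approx -0.055796$)
$v = 39267$ ($v = -3 + 39270 = 39267$)
$v + c = 39267 - \frac{1291}{23138} = \frac{908558555}{23138}$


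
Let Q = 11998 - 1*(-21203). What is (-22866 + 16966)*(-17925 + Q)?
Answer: -90128400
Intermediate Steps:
Q = 33201 (Q = 11998 + 21203 = 33201)
(-22866 + 16966)*(-17925 + Q) = (-22866 + 16966)*(-17925 + 33201) = -5900*15276 = -90128400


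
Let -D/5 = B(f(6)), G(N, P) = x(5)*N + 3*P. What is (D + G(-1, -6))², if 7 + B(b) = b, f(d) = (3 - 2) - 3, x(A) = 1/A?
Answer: 17956/25 ≈ 718.24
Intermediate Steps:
x(A) = 1/A
f(d) = -2 (f(d) = 1 - 3 = -2)
G(N, P) = 3*P + N/5 (G(N, P) = N/5 + 3*P = 3*P + N/5)
B(b) = -7 + b
D = 45 (D = -5*(-7 - 2) = -5*(-9) = 45)
(D + G(-1, -6))² = (45 + (3*(-6) + (⅕)*(-1)))² = (45 + (-18 - ⅕))² = (45 - 91/5)² = (134/5)² = 17956/25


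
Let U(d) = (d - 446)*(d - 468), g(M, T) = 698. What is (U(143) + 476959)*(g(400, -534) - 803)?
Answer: -60420570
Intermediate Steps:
U(d) = (-468 + d)*(-446 + d) (U(d) = (-446 + d)*(-468 + d) = (-468 + d)*(-446 + d))
(U(143) + 476959)*(g(400, -534) - 803) = ((208728 + 143**2 - 914*143) + 476959)*(698 - 803) = ((208728 + 20449 - 130702) + 476959)*(-105) = (98475 + 476959)*(-105) = 575434*(-105) = -60420570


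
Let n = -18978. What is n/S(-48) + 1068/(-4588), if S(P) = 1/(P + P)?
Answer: 2089705269/1147 ≈ 1.8219e+6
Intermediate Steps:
S(P) = 1/(2*P)
n/S(-48) + 1068/(-4588) = -18978/((½)/(-48)) + 1068/(-4588) = -18978/((½)*(-1/48)) + 1068*(-1/4588) = -18978/(-1/96) - 267/1147 = -18978*(-96) - 267/1147 = 1821888 - 267/1147 = 2089705269/1147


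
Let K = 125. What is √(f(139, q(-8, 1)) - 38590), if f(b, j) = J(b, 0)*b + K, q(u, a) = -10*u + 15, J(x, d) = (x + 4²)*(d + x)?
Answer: √2956290 ≈ 1719.4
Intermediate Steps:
J(x, d) = (16 + x)*(d + x) (J(x, d) = (x + 16)*(d + x) = (16 + x)*(d + x))
q(u, a) = 15 - 10*u
f(b, j) = 125 + b*(b² + 16*b) (f(b, j) = (b² + 16*0 + 16*b + 0*b)*b + 125 = (b² + 0 + 16*b + 0)*b + 125 = (b² + 16*b)*b + 125 = b*(b² + 16*b) + 125 = 125 + b*(b² + 16*b))
√(f(139, q(-8, 1)) - 38590) = √((125 + 139²*(16 + 139)) - 38590) = √((125 + 19321*155) - 38590) = √((125 + 2994755) - 38590) = √(2994880 - 38590) = √2956290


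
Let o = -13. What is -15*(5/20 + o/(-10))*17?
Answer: -1581/4 ≈ -395.25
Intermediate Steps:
-15*(5/20 + o/(-10))*17 = -15*(5/20 - 13/(-10))*17 = -15*(5*(1/20) - 13*(-1/10))*17 = -15*(1/4 + 13/10)*17 = -15*31/20*17 = -93/4*17 = -1581/4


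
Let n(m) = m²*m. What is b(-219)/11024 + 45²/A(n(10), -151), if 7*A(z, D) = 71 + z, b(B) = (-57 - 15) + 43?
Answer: 2479907/187408 ≈ 13.233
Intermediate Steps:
b(B) = -29 (b(B) = -72 + 43 = -29)
n(m) = m³
A(z, D) = 71/7 + z/7 (A(z, D) = (71 + z)/7 = 71/7 + z/7)
b(-219)/11024 + 45²/A(n(10), -151) = -29/11024 + 45²/(71/7 + (⅐)*10³) = -29*1/11024 + 2025/(71/7 + (⅐)*1000) = -29/11024 + 2025/(71/7 + 1000/7) = -29/11024 + 2025/153 = -29/11024 + 2025*(1/153) = -29/11024 + 225/17 = 2479907/187408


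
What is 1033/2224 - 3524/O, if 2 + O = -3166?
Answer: 347185/220176 ≈ 1.5769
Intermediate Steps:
O = -3168 (O = -2 - 3166 = -3168)
1033/2224 - 3524/O = 1033/2224 - 3524/(-3168) = 1033*(1/2224) - 3524*(-1/3168) = 1033/2224 + 881/792 = 347185/220176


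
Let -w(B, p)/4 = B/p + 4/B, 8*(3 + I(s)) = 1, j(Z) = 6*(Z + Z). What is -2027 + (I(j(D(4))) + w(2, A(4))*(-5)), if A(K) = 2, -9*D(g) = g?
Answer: -15759/8 ≈ -1969.9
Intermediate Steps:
D(g) = -g/9
j(Z) = 12*Z (j(Z) = 6*(2*Z) = 12*Z)
I(s) = -23/8 (I(s) = -3 + (⅛)*1 = -3 + ⅛ = -23/8)
w(B, p) = -16/B - 4*B/p (w(B, p) = -4*(B/p + 4/B) = -4*(4/B + B/p) = -16/B - 4*B/p)
-2027 + (I(j(D(4))) + w(2, A(4))*(-5)) = -2027 + (-23/8 + (-16/2 - 4*2/2)*(-5)) = -2027 + (-23/8 + (-16*½ - 4*2*½)*(-5)) = -2027 + (-23/8 + (-8 - 4)*(-5)) = -2027 + (-23/8 - 12*(-5)) = -2027 + (-23/8 + 60) = -2027 + 457/8 = -15759/8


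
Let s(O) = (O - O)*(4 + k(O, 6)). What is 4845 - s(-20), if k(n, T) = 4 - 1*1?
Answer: 4845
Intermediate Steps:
k(n, T) = 3 (k(n, T) = 4 - 1 = 3)
s(O) = 0 (s(O) = (O - O)*(4 + 3) = 0*7 = 0)
4845 - s(-20) = 4845 - 1*0 = 4845 + 0 = 4845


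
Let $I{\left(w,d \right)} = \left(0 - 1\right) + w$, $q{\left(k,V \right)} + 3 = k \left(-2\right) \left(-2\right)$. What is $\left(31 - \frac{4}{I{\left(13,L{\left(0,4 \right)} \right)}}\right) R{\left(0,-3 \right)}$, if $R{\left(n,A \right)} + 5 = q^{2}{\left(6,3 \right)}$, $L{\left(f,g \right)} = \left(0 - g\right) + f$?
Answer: $\frac{40112}{3} \approx 13371.0$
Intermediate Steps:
$q{\left(k,V \right)} = -3 + 4 k$ ($q{\left(k,V \right)} = -3 + k \left(-2\right) \left(-2\right) = -3 + - 2 k \left(-2\right) = -3 + 4 k$)
$L{\left(f,g \right)} = f - g$ ($L{\left(f,g \right)} = - g + f = f - g$)
$I{\left(w,d \right)} = -1 + w$
$R{\left(n,A \right)} = 436$ ($R{\left(n,A \right)} = -5 + \left(-3 + 4 \cdot 6\right)^{2} = -5 + \left(-3 + 24\right)^{2} = -5 + 21^{2} = -5 + 441 = 436$)
$\left(31 - \frac{4}{I{\left(13,L{\left(0,4 \right)} \right)}}\right) R{\left(0,-3 \right)} = \left(31 - \frac{4}{-1 + 13}\right) 436 = \left(31 - \frac{4}{12}\right) 436 = \left(31 - \frac{1}{3}\right) 436 = \frac{92}{3} \cdot 436 = \frac{40112}{3}$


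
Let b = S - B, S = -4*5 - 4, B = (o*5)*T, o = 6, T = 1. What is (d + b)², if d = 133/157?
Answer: 69639025/24649 ≈ 2825.2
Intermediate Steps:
B = 30 (B = (6*5)*1 = 30*1 = 30)
d = 133/157 (d = 133*(1/157) = 133/157 ≈ 0.84713)
S = -24 (S = -20 - 4 = -24)
b = -54 (b = -24 - 1*30 = -24 - 30 = -54)
(d + b)² = (133/157 - 54)² = (-8345/157)² = 69639025/24649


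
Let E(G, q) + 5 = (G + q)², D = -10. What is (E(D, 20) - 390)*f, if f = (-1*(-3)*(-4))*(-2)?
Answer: -7080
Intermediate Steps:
E(G, q) = -5 + (G + q)²
f = 24 (f = (3*(-4))*(-2) = -12*(-2) = 24)
(E(D, 20) - 390)*f = ((-5 + (-10 + 20)²) - 390)*24 = ((-5 + 10²) - 390)*24 = ((-5 + 100) - 390)*24 = (95 - 390)*24 = -295*24 = -7080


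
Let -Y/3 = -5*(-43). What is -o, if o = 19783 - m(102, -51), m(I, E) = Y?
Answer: -20428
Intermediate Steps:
Y = -645 (Y = -(-15)*(-43) = -3*215 = -645)
m(I, E) = -645
o = 20428 (o = 19783 - 1*(-645) = 19783 + 645 = 20428)
-o = -1*20428 = -20428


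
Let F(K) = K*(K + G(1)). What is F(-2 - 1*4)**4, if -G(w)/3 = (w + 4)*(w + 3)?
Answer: 24591257856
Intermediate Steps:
G(w) = -3*(3 + w)*(4 + w) (G(w) = -3*(w + 4)*(w + 3) = -3*(4 + w)*(3 + w) = -3*(3 + w)*(4 + w))
F(K) = K*(-60 + K) (F(K) = K*(K + (-36 - 21*1 - 3*1**2)) = K*(K + (-36 - 21 - 3*1)) = K*(K + (-36 - 21 - 3)) = K*(K - 60) = K*(-60 + K))
F(-2 - 1*4)**4 = ((-2 - 1*4)*(-60 + (-2 - 1*4)))**4 = ((-2 - 4)*(-60 + (-2 - 4)))**4 = (-6*(-60 - 6))**4 = (-6*(-66))**4 = 396**4 = 24591257856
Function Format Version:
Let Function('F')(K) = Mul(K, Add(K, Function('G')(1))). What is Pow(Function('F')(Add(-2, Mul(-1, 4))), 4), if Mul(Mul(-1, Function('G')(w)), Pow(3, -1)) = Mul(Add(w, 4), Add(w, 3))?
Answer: 24591257856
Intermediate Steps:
Function('G')(w) = Mul(-3, Add(3, w), Add(4, w)) (Function('G')(w) = Mul(-3, Mul(Add(w, 4), Add(w, 3))) = Mul(-3, Mul(Add(4, w), Add(3, w))) = Mul(-3, Mul(Add(3, w), Add(4, w))) = Mul(-3, Add(3, w), Add(4, w)))
Function('F')(K) = Mul(K, Add(-60, K)) (Function('F')(K) = Mul(K, Add(K, Add(-36, Mul(-21, 1), Mul(-3, Pow(1, 2))))) = Mul(K, Add(K, Add(-36, -21, Mul(-3, 1)))) = Mul(K, Add(K, Add(-36, -21, -3))) = Mul(K, Add(K, -60)) = Mul(K, Add(-60, K)))
Pow(Function('F')(Add(-2, Mul(-1, 4))), 4) = Pow(Mul(Add(-2, Mul(-1, 4)), Add(-60, Add(-2, Mul(-1, 4)))), 4) = Pow(Mul(Add(-2, -4), Add(-60, Add(-2, -4))), 4) = Pow(Mul(-6, Add(-60, -6)), 4) = Pow(Mul(-6, -66), 4) = Pow(396, 4) = 24591257856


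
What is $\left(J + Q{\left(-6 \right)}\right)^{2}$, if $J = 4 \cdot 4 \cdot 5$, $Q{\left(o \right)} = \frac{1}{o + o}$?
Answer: $\frac{919681}{144} \approx 6386.7$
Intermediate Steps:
$Q{\left(o \right)} = \frac{1}{2 o}$
$J = 80$ ($J = 16 \cdot 5 = 80$)
$\left(J + Q{\left(-6 \right)}\right)^{2} = \left(80 + \frac{1}{2 \left(-6\right)}\right)^{2} = \left(80 + \frac{1}{2} \left(- \frac{1}{6}\right)\right)^{2} = \left(80 - \frac{1}{12}\right)^{2} = \left(\frac{959}{12}\right)^{2} = \frac{919681}{144}$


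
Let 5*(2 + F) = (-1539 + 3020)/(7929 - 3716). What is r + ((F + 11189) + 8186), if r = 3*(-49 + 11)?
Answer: 405692316/21065 ≈ 19259.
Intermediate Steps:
r = -114 (r = 3*(-38) = -114)
F = -40649/21065 (F = -2 + ((-1539 + 3020)/(7929 - 3716))/5 = -2 + (1481/4213)/5 = -2 + (1481*(1/4213))/5 = -2 + (⅕)*(1481/4213) = -2 + 1481/21065 = -40649/21065 ≈ -1.9297)
r + ((F + 11189) + 8186) = -114 + ((-40649/21065 + 11189) + 8186) = -114 + (235655636/21065 + 8186) = -114 + 408093726/21065 = 405692316/21065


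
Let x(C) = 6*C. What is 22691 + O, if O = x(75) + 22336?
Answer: 45477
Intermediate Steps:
O = 22786 (O = 6*75 + 22336 = 450 + 22336 = 22786)
22691 + O = 22691 + 22786 = 45477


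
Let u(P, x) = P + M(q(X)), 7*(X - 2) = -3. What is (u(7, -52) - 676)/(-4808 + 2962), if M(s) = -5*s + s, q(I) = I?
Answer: 4727/12922 ≈ 0.36581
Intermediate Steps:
X = 11/7 (X = 2 + (1/7)*(-3) = 2 - 3/7 = 11/7 ≈ 1.5714)
M(s) = -4*s
u(P, x) = -44/7 + P (u(P, x) = P - 4*11/7 = P - 44/7 = -44/7 + P)
(u(7, -52) - 676)/(-4808 + 2962) = ((-44/7 + 7) - 676)/(-4808 + 2962) = (5/7 - 676)/(-1846) = -4727/7*(-1/1846) = 4727/12922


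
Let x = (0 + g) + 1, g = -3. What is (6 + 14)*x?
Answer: -40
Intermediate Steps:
x = -2 (x = (0 - 3) + 1 = -3 + 1 = -2)
(6 + 14)*x = (6 + 14)*(-2) = 20*(-2) = -40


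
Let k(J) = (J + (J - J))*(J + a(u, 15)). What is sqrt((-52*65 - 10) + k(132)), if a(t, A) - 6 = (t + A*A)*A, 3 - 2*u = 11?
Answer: sqrt(452406) ≈ 672.61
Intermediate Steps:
u = -4 (u = 3/2 - 1/2*11 = 3/2 - 11/2 = -4)
a(t, A) = 6 + A*(t + A**2) (a(t, A) = 6 + (t + A*A)*A = 6 + (t + A**2)*A = 6 + A*(t + A**2))
k(J) = J*(3321 + J) (k(J) = (J + (J - J))*(J + (6 + 15**3 + 15*(-4))) = (J + 0)*(J + (6 + 3375 - 60)) = J*(J + 3321) = J*(3321 + J))
sqrt((-52*65 - 10) + k(132)) = sqrt((-52*65 - 10) + 132*(3321 + 132)) = sqrt((-3380 - 10) + 132*3453) = sqrt(-3390 + 455796) = sqrt(452406)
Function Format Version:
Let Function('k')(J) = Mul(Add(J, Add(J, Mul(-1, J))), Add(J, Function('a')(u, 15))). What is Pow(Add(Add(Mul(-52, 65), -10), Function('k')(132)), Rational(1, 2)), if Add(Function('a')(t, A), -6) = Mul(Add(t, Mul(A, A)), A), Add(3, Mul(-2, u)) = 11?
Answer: Pow(452406, Rational(1, 2)) ≈ 672.61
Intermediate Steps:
u = -4 (u = Add(Rational(3, 2), Mul(Rational(-1, 2), 11)) = Add(Rational(3, 2), Rational(-11, 2)) = -4)
Function('a')(t, A) = Add(6, Mul(A, Add(t, Pow(A, 2)))) (Function('a')(t, A) = Add(6, Mul(Add(t, Mul(A, A)), A)) = Add(6, Mul(Add(t, Pow(A, 2)), A)) = Add(6, Mul(A, Add(t, Pow(A, 2)))))
Function('k')(J) = Mul(J, Add(3321, J)) (Function('k')(J) = Mul(Add(J, Add(J, Mul(-1, J))), Add(J, Add(6, Pow(15, 3), Mul(15, -4)))) = Mul(Add(J, 0), Add(J, Add(6, 3375, -60))) = Mul(J, Add(J, 3321)) = Mul(J, Add(3321, J)))
Pow(Add(Add(Mul(-52, 65), -10), Function('k')(132)), Rational(1, 2)) = Pow(Add(Add(Mul(-52, 65), -10), Mul(132, Add(3321, 132))), Rational(1, 2)) = Pow(Add(Add(-3380, -10), Mul(132, 3453)), Rational(1, 2)) = Pow(Add(-3390, 455796), Rational(1, 2)) = Pow(452406, Rational(1, 2))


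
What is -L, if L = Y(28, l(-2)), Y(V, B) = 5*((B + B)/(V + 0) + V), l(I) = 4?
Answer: -990/7 ≈ -141.43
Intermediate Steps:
Y(V, B) = 5*V + 10*B/V (Y(V, B) = 5*((2*B)/V + V) = 5*(2*B/V + V) = 5*(V + 2*B/V) = 5*V + 10*B/V)
L = 990/7 (L = 5*28 + 10*4/28 = 140 + 10*4*(1/28) = 140 + 10/7 = 990/7 ≈ 141.43)
-L = -1*990/7 = -990/7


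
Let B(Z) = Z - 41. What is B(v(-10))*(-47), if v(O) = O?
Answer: 2397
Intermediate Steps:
B(Z) = -41 + Z
B(v(-10))*(-47) = (-41 - 10)*(-47) = -51*(-47) = 2397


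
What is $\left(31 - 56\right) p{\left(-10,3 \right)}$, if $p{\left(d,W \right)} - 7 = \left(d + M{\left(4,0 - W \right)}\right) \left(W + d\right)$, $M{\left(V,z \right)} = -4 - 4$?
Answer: $-3325$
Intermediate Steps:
$M{\left(V,z \right)} = -8$
$p{\left(d,W \right)} = 7 + \left(-8 + d\right) \left(W + d\right)$ ($p{\left(d,W \right)} = 7 + \left(d - 8\right) \left(W + d\right) = 7 + \left(-8 + d\right) \left(W + d\right)$)
$\left(31 - 56\right) p{\left(-10,3 \right)} = \left(31 - 56\right) \left(7 + \left(-10\right)^{2} - 24 - -80 + 3 \left(-10\right)\right) = - 25 \left(7 + 100 - 24 + 80 - 30\right) = \left(-25\right) 133 = -3325$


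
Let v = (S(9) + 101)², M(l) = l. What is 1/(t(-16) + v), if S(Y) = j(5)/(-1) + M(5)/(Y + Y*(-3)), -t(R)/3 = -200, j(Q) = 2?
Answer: 324/3352129 ≈ 9.6655e-5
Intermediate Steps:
t(R) = 600 (t(R) = -3*(-200) = 600)
S(Y) = -2 - 5/(2*Y) (S(Y) = 2/(-1) + 5/(Y + Y*(-3)) = 2*(-1) + 5/(Y - 3*Y) = -2 + 5/((-2*Y)) = -2 + 5*(-1/(2*Y)) = -2 - 5/(2*Y))
v = 3157729/324 (v = ((-2 - 5/2/9) + 101)² = ((-2 - 5/2*⅑) + 101)² = ((-2 - 5/18) + 101)² = (-41/18 + 101)² = (1777/18)² = 3157729/324 ≈ 9746.1)
1/(t(-16) + v) = 1/(600 + 3157729/324) = 1/(3352129/324) = 324/3352129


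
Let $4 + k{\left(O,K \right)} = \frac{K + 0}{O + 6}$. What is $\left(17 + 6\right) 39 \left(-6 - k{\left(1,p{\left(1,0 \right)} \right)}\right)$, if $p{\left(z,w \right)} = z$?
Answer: $- \frac{13455}{7} \approx -1922.1$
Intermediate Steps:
$k{\left(O,K \right)} = -4 + \frac{K}{6 + O}$ ($k{\left(O,K \right)} = -4 + \frac{K + 0}{O + 6} = -4 + \frac{K}{6 + O}$)
$\left(17 + 6\right) 39 \left(-6 - k{\left(1,p{\left(1,0 \right)} \right)}\right) = \left(17 + 6\right) 39 \left(-6 - \frac{-24 + 1 - 4}{6 + 1}\right) = 23 \cdot 39 \left(-6 - \frac{-24 + 1 - 4}{7}\right) = 897 \left(-6 - \frac{1}{7} \left(-27\right)\right) = 897 \left(-6 - - \frac{27}{7}\right) = 897 \left(-6 + \frac{27}{7}\right) = 897 \left(- \frac{15}{7}\right) = - \frac{13455}{7}$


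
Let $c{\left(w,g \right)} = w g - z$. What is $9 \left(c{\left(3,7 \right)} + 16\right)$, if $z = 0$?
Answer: $333$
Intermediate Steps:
$c{\left(w,g \right)} = g w$ ($c{\left(w,g \right)} = w g - 0 = g w + 0 = g w$)
$9 \left(c{\left(3,7 \right)} + 16\right) = 9 \left(7 \cdot 3 + 16\right) = 9 \left(21 + 16\right) = 9 \cdot 37 = 333$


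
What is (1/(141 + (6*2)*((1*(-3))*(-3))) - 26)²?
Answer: 41899729/62001 ≈ 675.79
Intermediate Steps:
(1/(141 + (6*2)*((1*(-3))*(-3))) - 26)² = (1/(141 + 12*(-3*(-3))) - 26)² = (1/(141 + 12*9) - 26)² = (1/(141 + 108) - 26)² = (1/249 - 26)² = (-6473/249)² = 41899729/62001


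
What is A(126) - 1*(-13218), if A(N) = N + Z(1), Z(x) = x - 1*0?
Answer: 13345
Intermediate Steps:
Z(x) = x (Z(x) = x + 0 = x)
A(N) = 1 + N (A(N) = N + 1 = 1 + N)
A(126) - 1*(-13218) = (1 + 126) - 1*(-13218) = 127 + 13218 = 13345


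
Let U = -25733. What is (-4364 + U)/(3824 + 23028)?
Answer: -30097/26852 ≈ -1.1208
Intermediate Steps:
(-4364 + U)/(3824 + 23028) = (-4364 - 25733)/(3824 + 23028) = -30097/26852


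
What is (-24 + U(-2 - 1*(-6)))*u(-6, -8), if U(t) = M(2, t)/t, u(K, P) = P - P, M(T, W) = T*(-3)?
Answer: 0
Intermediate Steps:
M(T, W) = -3*T
u(K, P) = 0
U(t) = -6/t (U(t) = (-3*2)/t = -6/t)
(-24 + U(-2 - 1*(-6)))*u(-6, -8) = (-24 - 6/(-2 - 1*(-6)))*0 = (-24 - 6/(-2 + 6))*0 = (-24 - 6/4)*0 = (-24 - 6*¼)*0 = (-24 - 3/2)*0 = -51/2*0 = 0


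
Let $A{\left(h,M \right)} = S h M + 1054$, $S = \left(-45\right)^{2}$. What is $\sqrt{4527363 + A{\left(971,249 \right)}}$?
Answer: $2 \sqrt{123532723} \approx 22229.0$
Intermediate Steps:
$S = 2025$
$A{\left(h,M \right)} = 1054 + 2025 M h$ ($A{\left(h,M \right)} = 2025 h M + 1054 = 2025 M h + 1054 = 1054 + 2025 M h$)
$\sqrt{4527363 + A{\left(971,249 \right)}} = \sqrt{4527363 + \left(1054 + 2025 \cdot 249 \cdot 971\right)} = \sqrt{4527363 + \left(1054 + 489602475\right)} = \sqrt{4527363 + 489603529} = \sqrt{494130892} = 2 \sqrt{123532723}$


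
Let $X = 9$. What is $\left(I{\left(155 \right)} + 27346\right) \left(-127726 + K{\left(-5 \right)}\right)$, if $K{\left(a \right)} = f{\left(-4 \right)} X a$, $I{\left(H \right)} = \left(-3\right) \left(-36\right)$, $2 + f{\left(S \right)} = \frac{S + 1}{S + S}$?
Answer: $- \frac{14018328121}{4} \approx -3.5046 \cdot 10^{9}$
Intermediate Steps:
$f{\left(S \right)} = -2 + \frac{1 + S}{2 S}$ ($f{\left(S \right)} = -2 + \frac{S + 1}{S + S} = -2 + \frac{1 + S}{2 S}$)
$I{\left(H \right)} = 108$
$K{\left(a \right)} = - \frac{117 a}{8}$ ($K{\left(a \right)} = \frac{1 - -12}{2 \left(-4\right)} 9 a = \frac{1}{2} \left(- \frac{1}{4}\right) \left(1 + 12\right) 9 a = \frac{1}{2} \left(- \frac{1}{4}\right) 13 \cdot 9 a = \left(- \frac{13}{8}\right) 9 a = - \frac{117 a}{8}$)
$\left(I{\left(155 \right)} + 27346\right) \left(-127726 + K{\left(-5 \right)}\right) = \left(108 + 27346\right) \left(-127726 - - \frac{585}{8}\right) = 27454 \left(-127726 + \frac{585}{8}\right) = 27454 \left(- \frac{1021223}{8}\right) = - \frac{14018328121}{4}$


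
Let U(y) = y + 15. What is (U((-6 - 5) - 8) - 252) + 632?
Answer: 376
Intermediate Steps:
U(y) = 15 + y
(U((-6 - 5) - 8) - 252) + 632 = ((15 + ((-6 - 5) - 8)) - 252) + 632 = ((15 + (-11 - 8)) - 252) + 632 = ((15 - 19) - 252) + 632 = (-4 - 252) + 632 = -256 + 632 = 376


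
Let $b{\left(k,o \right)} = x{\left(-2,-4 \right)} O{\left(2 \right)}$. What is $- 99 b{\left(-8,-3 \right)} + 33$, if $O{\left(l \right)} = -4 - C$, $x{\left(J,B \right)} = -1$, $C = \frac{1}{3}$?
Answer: $-396$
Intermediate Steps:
$C = \frac{1}{3} \approx 0.33333$
$O{\left(l \right)} = - \frac{13}{3}$ ($O{\left(l \right)} = -4 - \frac{1}{3} = - \frac{13}{3}$)
$b{\left(k,o \right)} = \frac{13}{3}$ ($b{\left(k,o \right)} = \left(-1\right) \left(- \frac{13}{3}\right) = \frac{13}{3}$)
$- 99 b{\left(-8,-3 \right)} + 33 = \left(-99\right) \frac{13}{3} + 33 = -429 + 33 = -396$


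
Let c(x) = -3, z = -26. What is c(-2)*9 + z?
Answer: -53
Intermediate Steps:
c(-2)*9 + z = -3*9 - 26 = -27 - 26 = -53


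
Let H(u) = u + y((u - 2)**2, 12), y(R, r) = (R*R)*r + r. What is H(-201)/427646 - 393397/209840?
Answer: 2137994526489629/44868618320 ≈ 47650.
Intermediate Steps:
y(R, r) = r + r*R**2 (y(R, r) = R**2*r + r = r*R**2 + r = r + r*R**2)
H(u) = 12 + u + 12*(-2 + u)**4 (H(u) = u + 12*(1 + ((u - 2)**2)**2) = u + 12*(1 + ((-2 + u)**2)**2) = u + 12*(1 + (-2 + u)**4) = u + (12 + 12*(-2 + u)**4) = 12 + u + 12*(-2 + u)**4)
H(-201)/427646 - 393397/209840 = (12 - 201 + 12*(-2 - 201)**4)/427646 - 393397/209840 = (12 - 201 + 12*(-203)**4)*(1/427646) - 393397*1/209840 = (12 - 201 + 12*1698181681)*(1/427646) - 393397/209840 = (12 - 201 + 20378180172)*(1/427646) - 393397/209840 = 20378179983*(1/427646) - 393397/209840 = 20378179983/427646 - 393397/209840 = 2137994526489629/44868618320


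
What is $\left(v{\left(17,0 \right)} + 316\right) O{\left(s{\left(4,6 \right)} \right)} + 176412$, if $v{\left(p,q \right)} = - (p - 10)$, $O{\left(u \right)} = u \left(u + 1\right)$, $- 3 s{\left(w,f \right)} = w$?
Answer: $\frac{529648}{3} \approx 1.7655 \cdot 10^{5}$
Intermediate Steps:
$s{\left(w,f \right)} = - \frac{w}{3}$
$O{\left(u \right)} = u \left(1 + u\right)$
$v{\left(p,q \right)} = 10 - p$ ($v{\left(p,q \right)} = - (-10 + p) = 10 - p$)
$\left(v{\left(17,0 \right)} + 316\right) O{\left(s{\left(4,6 \right)} \right)} + 176412 = \left(\left(10 - 17\right) + 316\right) \left(- \frac{1}{3}\right) 4 \left(1 - \frac{4}{3}\right) + 176412 = \left(\left(10 - 17\right) + 316\right) \left(- \frac{4 \left(1 - \frac{4}{3}\right)}{3}\right) + 176412 = \left(-7 + 316\right) \left(\left(- \frac{4}{3}\right) \left(- \frac{1}{3}\right)\right) + 176412 = 309 \cdot \frac{4}{9} + 176412 = \frac{412}{3} + 176412 = \frac{529648}{3}$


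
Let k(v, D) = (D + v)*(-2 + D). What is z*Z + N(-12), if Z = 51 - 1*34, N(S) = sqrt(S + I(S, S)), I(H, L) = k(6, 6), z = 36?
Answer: 618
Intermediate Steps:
k(v, D) = (-2 + D)*(D + v)
I(H, L) = 48 (I(H, L) = 6**2 - 2*6 - 2*6 + 6*6 = 36 - 12 - 12 + 36 = 48)
N(S) = sqrt(48 + S) (N(S) = sqrt(S + 48) = sqrt(48 + S))
Z = 17 (Z = 51 - 34 = 17)
z*Z + N(-12) = 36*17 + sqrt(48 - 12) = 612 + sqrt(36) = 612 + 6 = 618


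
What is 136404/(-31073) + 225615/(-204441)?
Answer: -11632368353/2117531731 ≈ -5.4934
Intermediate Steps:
136404/(-31073) + 225615/(-204441) = 136404*(-1/31073) + 225615*(-1/204441) = -136404/31073 - 75205/68147 = -11632368353/2117531731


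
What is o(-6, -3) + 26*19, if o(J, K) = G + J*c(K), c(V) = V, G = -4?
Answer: 508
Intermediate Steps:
o(J, K) = -4 + J*K
o(-6, -3) + 26*19 = (-4 - 6*(-3)) + 26*19 = (-4 + 18) + 494 = 14 + 494 = 508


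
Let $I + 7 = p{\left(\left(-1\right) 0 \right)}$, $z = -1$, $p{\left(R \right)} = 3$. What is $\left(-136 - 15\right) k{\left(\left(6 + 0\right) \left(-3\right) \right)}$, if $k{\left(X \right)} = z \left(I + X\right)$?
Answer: $-3322$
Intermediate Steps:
$I = -4$ ($I = -7 + 3 = -4$)
$k{\left(X \right)} = 4 - X$ ($k{\left(X \right)} = - (-4 + X) = 4 - X$)
$\left(-136 - 15\right) k{\left(\left(6 + 0\right) \left(-3\right) \right)} = \left(-136 - 15\right) \left(4 - \left(6 + 0\right) \left(-3\right)\right) = - 151 \left(4 - 6 \left(-3\right)\right) = - 151 \left(4 - -18\right) = - 151 \left(4 + 18\right) = \left(-151\right) 22 = -3322$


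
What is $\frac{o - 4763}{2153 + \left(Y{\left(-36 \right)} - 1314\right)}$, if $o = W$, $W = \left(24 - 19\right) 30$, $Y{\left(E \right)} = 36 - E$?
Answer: $- \frac{4613}{911} \approx -5.0637$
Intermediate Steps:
$W = 150$ ($W = 5 \cdot 30 = 150$)
$o = 150$
$\frac{o - 4763}{2153 + \left(Y{\left(-36 \right)} - 1314\right)} = \frac{150 - 4763}{2153 + \left(\left(36 - -36\right) - 1314\right)} = - \frac{4613}{2153 + \left(\left(36 + 36\right) - 1314\right)} = - \frac{4613}{2153 + \left(72 - 1314\right)} = - \frac{4613}{2153 - 1242} = - \frac{4613}{911}$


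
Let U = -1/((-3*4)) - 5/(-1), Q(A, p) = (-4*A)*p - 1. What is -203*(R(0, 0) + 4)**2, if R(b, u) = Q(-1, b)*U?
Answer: -34307/144 ≈ -238.24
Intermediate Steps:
Q(A, p) = -1 - 4*A*p (Q(A, p) = -4*A*p - 1 = -1 - 4*A*p)
U = 61/12 (U = -1/(-12) - 5*(-1) = -1*(-1/12) + 5 = 1/12 + 5 = 61/12 ≈ 5.0833)
R(b, u) = -61/12 + 61*b/3 (R(b, u) = (-1 - 4*(-1)*b)*(61/12) = (-1 + 4*b)*(61/12) = -61/12 + 61*b/3)
-203*(R(0, 0) + 4)**2 = -203*((-61/12 + (61/3)*0) + 4)**2 = -203*((-61/12 + 0) + 4)**2 = -203*(-61/12 + 4)**2 = -203*(-13/12)**2 = -203*169/144 = -34307/144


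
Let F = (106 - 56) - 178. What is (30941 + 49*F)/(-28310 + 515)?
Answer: -8223/9265 ≈ -0.88753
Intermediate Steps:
F = -128 (F = 50 - 178 = -128)
(30941 + 49*F)/(-28310 + 515) = (30941 + 49*(-128))/(-28310 + 515) = (30941 - 6272)/(-27795) = 24669*(-1/27795) = -8223/9265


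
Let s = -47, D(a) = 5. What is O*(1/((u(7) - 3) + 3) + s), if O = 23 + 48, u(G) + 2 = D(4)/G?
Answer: -30530/9 ≈ -3392.2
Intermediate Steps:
u(G) = -2 + 5/G
O = 71
O*(1/((u(7) - 3) + 3) + s) = 71*(1/(((-2 + 5/7) - 3) + 3) - 47) = 71*(1/((-9/7 - 3) + 3) - 47) = 71*(1/(-30/7 + 3) - 47) = 71*(1/(-9/7) - 47) = 71*(-7/9 - 47) = 71*(-430/9) = -30530/9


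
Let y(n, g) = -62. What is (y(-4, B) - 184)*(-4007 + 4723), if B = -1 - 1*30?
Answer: -176136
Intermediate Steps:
B = -31 (B = -1 - 30 = -31)
(y(-4, B) - 184)*(-4007 + 4723) = (-62 - 184)*(-4007 + 4723) = -246*716 = -176136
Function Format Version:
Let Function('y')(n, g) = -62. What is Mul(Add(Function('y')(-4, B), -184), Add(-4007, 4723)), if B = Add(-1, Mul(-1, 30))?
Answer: -176136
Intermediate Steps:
B = -31 (B = Add(-1, -30) = -31)
Mul(Add(Function('y')(-4, B), -184), Add(-4007, 4723)) = Mul(Add(-62, -184), Add(-4007, 4723)) = Mul(-246, 716) = -176136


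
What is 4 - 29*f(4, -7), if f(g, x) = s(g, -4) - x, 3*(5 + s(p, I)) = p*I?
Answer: 302/3 ≈ 100.67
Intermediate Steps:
s(p, I) = -5 + I*p/3 (s(p, I) = -5 + (p*I)/3 = -5 + (I*p)/3 = -5 + I*p/3)
f(g, x) = -5 - x - 4*g/3 (f(g, x) = (-5 + (⅓)*(-4)*g) - x = (-5 - 4*g/3) - x = -5 - x - 4*g/3)
4 - 29*f(4, -7) = 4 - 29*(-5 - 1*(-7) - 4/3*4) = 4 - 29*(-5 + 7 - 16/3) = 4 - 29*(-10/3) = 4 + 290/3 = 302/3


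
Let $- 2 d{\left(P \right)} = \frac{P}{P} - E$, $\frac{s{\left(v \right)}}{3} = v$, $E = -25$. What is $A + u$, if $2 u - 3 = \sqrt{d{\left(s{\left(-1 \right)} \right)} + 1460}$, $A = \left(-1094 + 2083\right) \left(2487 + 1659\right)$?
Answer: $\frac{8200791}{2} + \frac{\sqrt{1447}}{2} \approx 4.1004 \cdot 10^{6}$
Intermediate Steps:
$s{\left(v \right)} = 3 v$
$A = 4100394$ ($A = 989 \cdot 4146 = 4100394$)
$d{\left(P \right)} = -13$ ($d{\left(P \right)} = - \frac{\frac{P}{P} - -25}{2} = - \frac{1 + 25}{2} = \left(- \frac{1}{2}\right) 26 = -13$)
$u = \frac{3}{2} + \frac{\sqrt{1447}}{2}$ ($u = \frac{3}{2} + \frac{\sqrt{-13 + 1460}}{2} = \frac{3}{2} + \frac{\sqrt{1447}}{2} \approx 20.52$)
$A + u = 4100394 + \left(\frac{3}{2} + \frac{\sqrt{1447}}{2}\right) = \frac{8200791}{2} + \frac{\sqrt{1447}}{2}$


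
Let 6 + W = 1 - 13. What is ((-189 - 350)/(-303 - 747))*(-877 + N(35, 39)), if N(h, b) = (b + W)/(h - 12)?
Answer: -31031/69 ≈ -449.72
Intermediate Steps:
W = -18 (W = -6 + (1 - 13) = -6 - 12 = -18)
N(h, b) = (-18 + b)/(-12 + h) (N(h, b) = (b - 18)/(h - 12) = (-18 + b)/(-12 + h))
((-189 - 350)/(-303 - 747))*(-877 + N(35, 39)) = ((-189 - 350)/(-303 - 747))*(-877 + (-18 + 39)/(-12 + 35)) = (-539/(-1050))*(-877 + 21/23) = (-539*(-1/1050))*(-877 + (1/23)*21) = 77*(-877 + 21/23)/150 = (77/150)*(-20150/23) = -31031/69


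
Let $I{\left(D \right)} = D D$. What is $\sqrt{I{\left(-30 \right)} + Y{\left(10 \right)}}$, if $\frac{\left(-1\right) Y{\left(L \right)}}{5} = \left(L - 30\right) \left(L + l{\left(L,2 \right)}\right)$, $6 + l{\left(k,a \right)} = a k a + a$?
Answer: $10 \sqrt{55} \approx 74.162$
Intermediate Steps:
$I{\left(D \right)} = D^{2}$
$l{\left(k,a \right)} = -6 + a + k a^{2}$ ($l{\left(k,a \right)} = -6 + \left(a k a + a\right) = -6 + \left(k a^{2} + a\right) = -6 + \left(a + k a^{2}\right) = -6 + a + k a^{2}$)
$Y{\left(L \right)} = - 5 \left(-30 + L\right) \left(-4 + 5 L\right)$ ($Y{\left(L \right)} = - 5 \left(L - 30\right) \left(L + \left(-6 + 2 + L 2^{2}\right)\right) = - 5 \left(-30 + L\right) \left(L + \left(-6 + 2 + L 4\right)\right) = - 5 \left(-30 + L\right) \left(L + \left(-6 + 2 + 4 L\right)\right) = - 5 \left(-30 + L\right) \left(L + \left(-4 + 4 L\right)\right) = - 5 \left(-30 + L\right) \left(-4 + 5 L\right)$)
$\sqrt{I{\left(-30 \right)} + Y{\left(10 \right)}} = \sqrt{\left(-30\right)^{2} - \left(-7100 + 2500\right)} = \sqrt{900 - -4600} = \sqrt{900 + 4600} = \sqrt{5500} = 10 \sqrt{55}$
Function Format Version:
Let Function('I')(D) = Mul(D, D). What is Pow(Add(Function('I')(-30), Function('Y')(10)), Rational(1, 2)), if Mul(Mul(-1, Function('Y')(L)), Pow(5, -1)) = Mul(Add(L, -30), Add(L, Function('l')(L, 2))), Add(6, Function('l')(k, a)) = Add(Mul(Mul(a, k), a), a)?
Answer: Mul(10, Pow(55, Rational(1, 2))) ≈ 74.162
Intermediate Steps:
Function('I')(D) = Pow(D, 2)
Function('l')(k, a) = Add(-6, a, Mul(k, Pow(a, 2))) (Function('l')(k, a) = Add(-6, Add(Mul(Mul(a, k), a), a)) = Add(-6, Add(Mul(k, Pow(a, 2)), a)) = Add(-6, Add(a, Mul(k, Pow(a, 2)))) = Add(-6, a, Mul(k, Pow(a, 2))))
Function('Y')(L) = Mul(-5, Add(-30, L), Add(-4, Mul(5, L))) (Function('Y')(L) = Mul(-5, Mul(Add(L, -30), Add(L, Add(-6, 2, Mul(L, Pow(2, 2)))))) = Mul(-5, Mul(Add(-30, L), Add(L, Add(-6, 2, Mul(L, 4))))) = Mul(-5, Mul(Add(-30, L), Add(L, Add(-6, 2, Mul(4, L))))) = Mul(-5, Mul(Add(-30, L), Add(L, Add(-4, Mul(4, L))))) = Mul(-5, Mul(Add(-30, L), Add(-4, Mul(5, L)))) = Mul(-5, Add(-30, L), Add(-4, Mul(5, L))))
Pow(Add(Function('I')(-30), Function('Y')(10)), Rational(1, 2)) = Pow(Add(Pow(-30, 2), Add(-600, Mul(-25, Pow(10, 2)), Mul(770, 10))), Rational(1, 2)) = Pow(Add(900, Add(-600, Mul(-25, 100), 7700)), Rational(1, 2)) = Pow(Add(900, Add(-600, -2500, 7700)), Rational(1, 2)) = Pow(Add(900, 4600), Rational(1, 2)) = Pow(5500, Rational(1, 2)) = Mul(10, Pow(55, Rational(1, 2)))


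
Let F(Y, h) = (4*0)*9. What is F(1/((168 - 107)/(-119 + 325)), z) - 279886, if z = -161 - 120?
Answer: -279886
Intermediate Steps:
z = -281
F(Y, h) = 0 (F(Y, h) = 0*9 = 0)
F(1/((168 - 107)/(-119 + 325)), z) - 279886 = 0 - 279886 = -279886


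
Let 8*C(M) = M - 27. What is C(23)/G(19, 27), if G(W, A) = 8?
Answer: -1/16 ≈ -0.062500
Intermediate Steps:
C(M) = -27/8 + M/8 (C(M) = (M - 27)/8 = (-27 + M)/8 = -27/8 + M/8)
C(23)/G(19, 27) = (-27/8 + (⅛)*23)/8 = (-27/8 + 23/8)*(⅛) = -½*⅛ = -1/16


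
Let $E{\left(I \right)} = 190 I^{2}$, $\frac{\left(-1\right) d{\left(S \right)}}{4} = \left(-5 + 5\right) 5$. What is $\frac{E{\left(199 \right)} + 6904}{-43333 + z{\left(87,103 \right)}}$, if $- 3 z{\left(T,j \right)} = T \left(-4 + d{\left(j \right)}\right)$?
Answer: $- \frac{7531094}{43217} \approx -174.26$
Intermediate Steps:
$d{\left(S \right)} = 0$ ($d{\left(S \right)} = - 4 \left(-5 + 5\right) 5 = - 4 \cdot 0 \cdot 5 = \left(-4\right) 0 = 0$)
$z{\left(T,j \right)} = \frac{4 T}{3}$ ($z{\left(T,j \right)} = - \frac{T \left(-4 + 0\right)}{3} = - \frac{T \left(-4\right)}{3} = - \frac{\left(-4\right) T}{3} = \frac{4 T}{3}$)
$\frac{E{\left(199 \right)} + 6904}{-43333 + z{\left(87,103 \right)}} = \frac{190 \cdot 199^{2} + 6904}{-43333 + \frac{4}{3} \cdot 87} = \frac{190 \cdot 39601 + 6904}{-43333 + 116} = \frac{7524190 + 6904}{-43217} = 7531094 \left(- \frac{1}{43217}\right) = - \frac{7531094}{43217}$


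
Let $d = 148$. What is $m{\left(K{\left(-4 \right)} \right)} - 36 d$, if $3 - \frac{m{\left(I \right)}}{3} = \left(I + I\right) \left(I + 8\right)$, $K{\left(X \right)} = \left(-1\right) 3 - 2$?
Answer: $-5229$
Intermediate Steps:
$K{\left(X \right)} = -5$ ($K{\left(X \right)} = -3 - 2 = -5$)
$m{\left(I \right)} = 9 - 6 I \left(8 + I\right)$ ($m{\left(I \right)} = 9 - 3 \left(I + I\right) \left(I + 8\right) = 9 - 3 \cdot 2 I \left(8 + I\right) = 9 - 6 I \left(8 + I\right)$)
$m{\left(K{\left(-4 \right)} \right)} - 36 d = \left(9 - -240 - 6 \left(-5\right)^{2}\right) - 5328 = \left(9 + 240 - 150\right) - 5328 = 99 - 5328 = -5229$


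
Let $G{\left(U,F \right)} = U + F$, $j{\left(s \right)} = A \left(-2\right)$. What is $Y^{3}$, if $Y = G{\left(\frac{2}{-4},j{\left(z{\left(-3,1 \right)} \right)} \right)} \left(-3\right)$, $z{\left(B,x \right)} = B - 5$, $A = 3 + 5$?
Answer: $\frac{970299}{8} \approx 1.2129 \cdot 10^{5}$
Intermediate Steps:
$A = 8$
$z{\left(B,x \right)} = -5 + B$
$j{\left(s \right)} = -16$ ($j{\left(s \right)} = 8 \left(-2\right) = -16$)
$G{\left(U,F \right)} = F + U$
$Y = \frac{99}{2}$ ($Y = \left(-16 + \frac{2}{-4}\right) \left(-3\right) = \left(-16 + 2 \left(- \frac{1}{4}\right)\right) \left(-3\right) = \left(-16 - \frac{1}{2}\right) \left(-3\right) = \left(- \frac{33}{2}\right) \left(-3\right) = \frac{99}{2} \approx 49.5$)
$Y^{3} = \left(\frac{99}{2}\right)^{3} = \frac{970299}{8}$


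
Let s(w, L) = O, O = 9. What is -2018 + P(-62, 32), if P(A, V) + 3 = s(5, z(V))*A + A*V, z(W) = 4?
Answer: -4563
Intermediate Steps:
s(w, L) = 9
P(A, V) = -3 + 9*A + A*V (P(A, V) = -3 + (9*A + A*V) = -3 + 9*A + A*V)
-2018 + P(-62, 32) = -2018 + (-3 + 9*(-62) - 62*32) = -2018 + (-3 - 558 - 1984) = -2018 - 2545 = -4563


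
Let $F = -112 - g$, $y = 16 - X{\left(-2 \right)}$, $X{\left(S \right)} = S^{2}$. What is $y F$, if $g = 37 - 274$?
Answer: $1500$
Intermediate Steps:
$g = -237$
$y = 12$ ($y = 16 - \left(-2\right)^{2} = 16 - 4 = 12$)
$F = 125$ ($F = -112 - -237 = -112 + 237 = 125$)
$y F = 12 \cdot 125 = 1500$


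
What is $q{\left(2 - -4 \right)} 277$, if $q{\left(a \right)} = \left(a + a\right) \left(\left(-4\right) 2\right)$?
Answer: $-26592$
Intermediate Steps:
$q{\left(a \right)} = - 16 a$ ($q{\left(a \right)} = 2 a \left(-8\right) = - 16 a$)
$q{\left(2 - -4 \right)} 277 = - 16 \left(2 - -4\right) 277 = - 16 \left(2 + 4\right) 277 = \left(-16\right) 6 \cdot 277 = \left(-96\right) 277 = -26592$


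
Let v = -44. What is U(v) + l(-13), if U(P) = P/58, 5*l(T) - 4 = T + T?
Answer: -748/145 ≈ -5.1586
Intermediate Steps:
l(T) = 4/5 + 2*T/5 (l(T) = 4/5 + (T + T)/5 = 4/5 + (2*T)/5 = 4/5 + 2*T/5)
U(P) = P/58 (U(P) = P*(1/58) = P/58)
U(v) + l(-13) = (1/58)*(-44) + (4/5 + (2/5)*(-13)) = -22/29 + (4/5 - 26/5) = -22/29 - 22/5 = -748/145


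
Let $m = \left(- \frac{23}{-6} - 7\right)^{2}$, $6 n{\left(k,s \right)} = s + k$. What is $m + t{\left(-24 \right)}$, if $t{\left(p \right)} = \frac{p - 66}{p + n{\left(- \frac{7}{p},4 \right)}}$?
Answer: $\frac{1676993}{120708} \approx 13.893$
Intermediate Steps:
$n{\left(k,s \right)} = \frac{k}{6} + \frac{s}{6}$ ($n{\left(k,s \right)} = \frac{s + k}{6} = \frac{k + s}{6} = \frac{k}{6} + \frac{s}{6}$)
$m = \frac{361}{36}$ ($m = \left(\left(-23\right) \left(- \frac{1}{6}\right) - 7\right)^{2} = \left(\frac{23}{6} - 7\right)^{2} = \left(- \frac{19}{6}\right)^{2} = \frac{361}{36} \approx 10.028$)
$t{\left(p \right)} = \frac{-66 + p}{\frac{2}{3} + p - \frac{7}{6 p}}$ ($t{\left(p \right)} = \frac{p - 66}{p + \left(\frac{\left(-7\right) \frac{1}{p}}{6} + \frac{1}{6} \cdot 4\right)} = \frac{-66 + p}{p + \left(- \frac{7}{6 p} + \frac{2}{3}\right)} = \frac{-66 + p}{p + \left(\frac{2}{3} - \frac{7}{6 p}\right)} = \frac{-66 + p}{\frac{2}{3} + p - \frac{7}{6 p}}$)
$m + t{\left(-24 \right)} = \frac{361}{36} + 6 \left(-24\right) \frac{1}{-7 + 2 \left(-24\right) \left(2 + 3 \left(-24\right)\right)} \left(-66 - 24\right) = \frac{361}{36} + 6 \left(-24\right) \frac{1}{-7 + 2 \left(-24\right) \left(2 - 72\right)} \left(-90\right) = \frac{361}{36} + 6 \left(-24\right) \frac{1}{-7 + 2 \left(-24\right) \left(-70\right)} \left(-90\right) = \frac{361}{36} + 6 \left(-24\right) \frac{1}{-7 + 3360} \left(-90\right) = \frac{361}{36} + 6 \left(-24\right) \frac{1}{3353} \left(-90\right) = \frac{361}{36} + \frac{12960}{3353} = \frac{1676993}{120708}$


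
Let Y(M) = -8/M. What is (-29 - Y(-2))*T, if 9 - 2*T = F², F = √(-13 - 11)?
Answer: -1089/2 ≈ -544.50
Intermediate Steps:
F = 2*I*√6 (F = √(-24) = 2*I*√6 ≈ 4.899*I)
T = 33/2 (T = 9/2 - (2*I*√6)²/2 = 9/2 - ½*(-24) = 9/2 + 12 = 33/2 ≈ 16.500)
(-29 - Y(-2))*T = (-29 - (-8)/(-2))*(33/2) = (-29 - (-8)*(-1)/2)*(33/2) = (-29 - 1*4)*(33/2) = (-29 - 4)*(33/2) = -33*33/2 = -1089/2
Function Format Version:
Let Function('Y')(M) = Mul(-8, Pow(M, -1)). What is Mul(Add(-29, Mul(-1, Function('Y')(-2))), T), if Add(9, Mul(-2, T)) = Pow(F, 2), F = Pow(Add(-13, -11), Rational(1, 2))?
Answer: Rational(-1089, 2) ≈ -544.50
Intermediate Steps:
F = Mul(2, I, Pow(6, Rational(1, 2))) (F = Pow(-24, Rational(1, 2)) = Mul(2, I, Pow(6, Rational(1, 2))) ≈ Mul(4.8990, I))
T = Rational(33, 2) (T = Add(Rational(9, 2), Mul(Rational(-1, 2), Pow(Mul(2, I, Pow(6, Rational(1, 2))), 2))) = Add(Rational(9, 2), Mul(Rational(-1, 2), -24)) = Add(Rational(9, 2), 12) = Rational(33, 2) ≈ 16.500)
Mul(Add(-29, Mul(-1, Function('Y')(-2))), T) = Mul(Add(-29, Mul(-1, Mul(-8, Pow(-2, -1)))), Rational(33, 2)) = Mul(Add(-29, Mul(-1, Mul(-8, Rational(-1, 2)))), Rational(33, 2)) = Mul(Add(-29, Mul(-1, 4)), Rational(33, 2)) = Mul(Add(-29, -4), Rational(33, 2)) = Mul(-33, Rational(33, 2)) = Rational(-1089, 2)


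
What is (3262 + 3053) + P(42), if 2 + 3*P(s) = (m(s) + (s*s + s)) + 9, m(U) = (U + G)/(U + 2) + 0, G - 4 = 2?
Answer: 228350/33 ≈ 6919.7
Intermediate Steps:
G = 6 (G = 4 + 2 = 6)
m(U) = (6 + U)/(2 + U) (m(U) = (U + 6)/(U + 2) + 0 = (6 + U)/(2 + U) + 0 = (6 + U)/(2 + U))
P(s) = 7/3 + s/3 + s**2/3 + (6 + s)/(3*(2 + s)) (P(s) = -2/3 + (((6 + s)/(2 + s) + (s*s + s)) + 9)/3 = -2/3 + (((6 + s)/(2 + s) + (s**2 + s)) + 9)/3 = -2/3 + (((6 + s)/(2 + s) + (s + s**2)) + 9)/3 = -2/3 + ((s + s**2 + (6 + s)/(2 + s)) + 9)/3 = -2/3 + (9 + s + s**2 + (6 + s)/(2 + s))/3 = -2/3 + (3 + s/3 + s**2/3 + (6 + s)/(3*(2 + s))) = 7/3 + s/3 + s**2/3 + (6 + s)/(3*(2 + s)))
(3262 + 3053) + P(42) = (3262 + 3053) + (6 + 42 + (2 + 42)*(7 + 42 + 42**2))/(3*(2 + 42)) = 6315 + (1/3)*(6 + 42 + 44*(7 + 42 + 1764))/44 = 6315 + (1/3)*(1/44)*(6 + 42 + 44*1813) = 6315 + (1/3)*(1/44)*(6 + 42 + 79772) = 6315 + (1/3)*(1/44)*79820 = 6315 + 19955/33 = 228350/33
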